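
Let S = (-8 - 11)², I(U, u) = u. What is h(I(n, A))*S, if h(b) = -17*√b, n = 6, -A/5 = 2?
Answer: -6137*I*√10 ≈ -19407.0*I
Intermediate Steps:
A = -10 (A = -5*2 = -10)
S = 361 (S = (-19)² = 361)
h(I(n, A))*S = -17*I*√10*361 = -6137*I*√10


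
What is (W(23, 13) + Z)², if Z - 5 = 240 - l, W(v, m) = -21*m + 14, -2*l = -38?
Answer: 1089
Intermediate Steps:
l = 19 (l = -½*(-38) = 19)
W(v, m) = 14 - 21*m
Z = 226 (Z = 5 + (240 - 1*19) = 5 + (240 - 19) = 5 + 221 = 226)
(W(23, 13) + Z)² = ((14 - 21*13) + 226)² = ((14 - 273) + 226)² = (-259 + 226)² = (-33)² = 1089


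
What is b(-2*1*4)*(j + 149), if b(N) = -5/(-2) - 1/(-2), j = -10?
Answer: 417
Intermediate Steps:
b(N) = 3 (b(N) = -5*(-½) - 1*(-½) = 5/2 + ½ = 3)
b(-2*1*4)*(j + 149) = 3*(-10 + 149) = 3*139 = 417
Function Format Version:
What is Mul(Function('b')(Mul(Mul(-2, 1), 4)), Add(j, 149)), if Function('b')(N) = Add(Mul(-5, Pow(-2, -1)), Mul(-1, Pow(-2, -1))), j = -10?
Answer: 417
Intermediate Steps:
Function('b')(N) = 3 (Function('b')(N) = Add(Mul(-5, Rational(-1, 2)), Mul(-1, Rational(-1, 2))) = Add(Rational(5, 2), Rational(1, 2)) = 3)
Mul(Function('b')(Mul(Mul(-2, 1), 4)), Add(j, 149)) = Mul(3, Add(-10, 149)) = Mul(3, 139) = 417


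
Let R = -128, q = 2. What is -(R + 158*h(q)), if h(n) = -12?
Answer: 2024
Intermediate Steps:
-(R + 158*h(q)) = -(-128 + 158*(-12)) = -(-128 - 1896) = -1*(-2024) = 2024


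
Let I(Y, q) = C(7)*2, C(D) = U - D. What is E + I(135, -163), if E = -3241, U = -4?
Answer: -3263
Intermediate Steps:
C(D) = -4 - D
I(Y, q) = -22 (I(Y, q) = (-4 - 1*7)*2 = (-4 - 7)*2 = -11*2 = -22)
E + I(135, -163) = -3241 - 22 = -3263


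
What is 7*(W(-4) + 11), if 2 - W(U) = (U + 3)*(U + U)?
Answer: 35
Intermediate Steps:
W(U) = 2 - 2*U*(3 + U) (W(U) = 2 - (U + 3)*(U + U) = 2 - (3 + U)*2*U = 2 - 2*U*(3 + U))
7*(W(-4) + 11) = 7*((2 - 6*(-4) - 2*(-4)²) + 11) = 7*((2 + 24 - 2*16) + 11) = 7*((2 + 24 - 32) + 11) = 7*(-6 + 11) = 7*5 = 35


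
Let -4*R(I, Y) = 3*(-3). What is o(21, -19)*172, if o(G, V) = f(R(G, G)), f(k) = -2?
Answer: -344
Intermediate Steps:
R(I, Y) = 9/4 (R(I, Y) = -3*(-3)/4 = -1/4*(-9) = 9/4)
o(G, V) = -2
o(21, -19)*172 = -2*172 = -344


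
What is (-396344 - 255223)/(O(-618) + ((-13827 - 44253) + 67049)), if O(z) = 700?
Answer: -217189/3223 ≈ -67.387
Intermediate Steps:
(-396344 - 255223)/(O(-618) + ((-13827 - 44253) + 67049)) = (-396344 - 255223)/(700 + ((-13827 - 44253) + 67049)) = -651567/(700 + (-58080 + 67049)) = -651567/(700 + 8969) = -651567/9669 = -651567*1/9669 = -217189/3223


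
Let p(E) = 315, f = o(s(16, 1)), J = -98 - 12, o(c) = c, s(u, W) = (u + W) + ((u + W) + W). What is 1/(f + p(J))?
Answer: 1/350 ≈ 0.0028571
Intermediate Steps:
s(u, W) = 2*u + 3*W (s(u, W) = (W + u) + ((W + u) + W) = (W + u) + (u + 2*W) = 2*u + 3*W)
J = -110
f = 35 (f = 2*16 + 3*1 = 32 + 3 = 35)
1/(f + p(J)) = 1/(35 + 315) = 1/350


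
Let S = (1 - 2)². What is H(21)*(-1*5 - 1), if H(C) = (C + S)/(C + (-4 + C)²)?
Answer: -66/155 ≈ -0.42581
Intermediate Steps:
S = 1 (S = (-1)² = 1)
H(C) = (1 + C)/(C + (-4 + C)²) (H(C) = (C + 1)/(C + (-4 + C)²) = (1 + C)/(C + (-4 + C)²))
H(21)*(-1*5 - 1) = ((1 + 21)/(21 + (-4 + 21)²))*(-1*5 - 1) = (22/(21 + 17²))*(-5 - 1) = (22/(21 + 289))*(-6) = (22/310)*(-6) = ((1/310)*22)*(-6) = (11/155)*(-6) = -66/155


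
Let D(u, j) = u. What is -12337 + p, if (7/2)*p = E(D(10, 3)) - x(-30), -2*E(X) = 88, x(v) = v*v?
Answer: -88247/7 ≈ -12607.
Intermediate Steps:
x(v) = v²
E(X) = -44 (E(X) = -½*88 = -44)
p = -1888/7 (p = 2*(-44 - 1*(-30)²)/7 = 2*(-44 - 1*900)/7 = 2*(-44 - 900)/7 = (2/7)*(-944) = -1888/7 ≈ -269.71)
-12337 + p = -12337 - 1888/7 = -88247/7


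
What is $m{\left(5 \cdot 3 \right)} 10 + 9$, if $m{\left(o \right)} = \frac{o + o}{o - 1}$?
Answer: $\frac{213}{7} \approx 30.429$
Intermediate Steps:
$m{\left(o \right)} = \frac{2 o}{-1 + o}$
$m{\left(5 \cdot 3 \right)} 10 + 9 = \frac{2 \cdot 5 \cdot 3}{-1 + 5 \cdot 3} \cdot 10 + 9 = 2 \cdot 15 \frac{1}{-1 + 15} \cdot 10 + 9 = 2 \cdot 15 \cdot \frac{1}{14} \cdot 10 + 9 = \frac{15}{7} \cdot 10 + 9 = \frac{150}{7} + 9 = \frac{213}{7}$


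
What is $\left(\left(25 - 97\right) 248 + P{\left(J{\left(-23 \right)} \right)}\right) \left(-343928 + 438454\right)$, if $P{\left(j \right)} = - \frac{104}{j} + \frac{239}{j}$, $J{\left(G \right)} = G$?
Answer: $- \frac{38833454898}{23} \approx -1.6884 \cdot 10^{9}$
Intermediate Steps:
$P{\left(j \right)} = \frac{135}{j}$
$\left(\left(25 - 97\right) 248 + P{\left(J{\left(-23 \right)} \right)}\right) \left(-343928 + 438454\right) = \left(\left(25 - 97\right) 248 + \frac{135}{-23}\right) \left(-343928 + 438454\right) = \left(\left(-72\right) 248 + 135 \left(- \frac{1}{23}\right)\right) 94526 = \left(-17856 - \frac{135}{23}\right) 94526 = \left(- \frac{410823}{23}\right) 94526 = - \frac{38833454898}{23}$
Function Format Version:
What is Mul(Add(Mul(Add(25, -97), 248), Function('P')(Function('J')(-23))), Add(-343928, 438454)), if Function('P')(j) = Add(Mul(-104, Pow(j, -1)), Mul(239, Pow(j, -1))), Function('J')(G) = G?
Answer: Rational(-38833454898, 23) ≈ -1.6884e+9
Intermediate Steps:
Function('P')(j) = Mul(135, Pow(j, -1))
Mul(Add(Mul(Add(25, -97), 248), Function('P')(Function('J')(-23))), Add(-343928, 438454)) = Mul(Add(Mul(Add(25, -97), 248), Mul(135, Pow(-23, -1))), Add(-343928, 438454)) = Mul(Add(Mul(-72, 248), Mul(135, Rational(-1, 23))), 94526) = Mul(Add(-17856, Rational(-135, 23)), 94526) = Mul(Rational(-410823, 23), 94526) = Rational(-38833454898, 23)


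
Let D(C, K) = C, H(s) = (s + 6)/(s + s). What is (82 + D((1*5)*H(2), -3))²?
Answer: 8464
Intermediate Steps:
H(s) = (6 + s)/(2*s) (H(s) = (6 + s)/((2*s)) = (6 + s)*(1/(2*s)) = (6 + s)/(2*s))
(82 + D((1*5)*H(2), -3))² = (82 + (1*5)*((½)*(6 + 2)/2))² = (82 + 5*((½)*(½)*8))² = (82 + 5*2)² = (82 + 10)² = 92² = 8464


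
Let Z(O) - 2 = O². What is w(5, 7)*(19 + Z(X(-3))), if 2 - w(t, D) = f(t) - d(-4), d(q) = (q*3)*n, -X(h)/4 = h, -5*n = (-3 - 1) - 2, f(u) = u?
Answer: -2871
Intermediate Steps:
n = 6/5 (n = -((-3 - 1) - 2)/5 = -(-4 - 2)/5 = -⅕*(-6) = 6/5 ≈ 1.2000)
X(h) = -4*h
d(q) = 18*q/5 (d(q) = (q*3)*(6/5) = (3*q)*(6/5) = 18*q/5)
Z(O) = 2 + O²
w(t, D) = -62/5 - t (w(t, D) = 2 - (t - 18*(-4)/5) = 2 - (t - 1*(-72/5)) = 2 - (t + 72/5) = 2 - (72/5 + t) = 2 + (-72/5 - t) = -62/5 - t)
w(5, 7)*(19 + Z(X(-3))) = (-62/5 - 1*5)*(19 + (2 + (-4*(-3))²)) = (-62/5 - 5)*(19 + (2 + 12²)) = -87*(19 + (2 + 144))/5 = -87*(19 + 146)/5 = -87/5*165 = -2871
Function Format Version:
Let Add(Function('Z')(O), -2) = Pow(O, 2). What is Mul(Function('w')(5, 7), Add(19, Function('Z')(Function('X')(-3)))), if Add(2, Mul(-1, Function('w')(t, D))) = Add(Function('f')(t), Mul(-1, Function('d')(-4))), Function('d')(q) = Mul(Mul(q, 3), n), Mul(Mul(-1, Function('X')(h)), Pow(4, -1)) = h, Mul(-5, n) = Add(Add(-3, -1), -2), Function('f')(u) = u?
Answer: -2871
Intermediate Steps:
n = Rational(6, 5) (n = Mul(Rational(-1, 5), Add(Add(-3, -1), -2)) = Mul(Rational(-1, 5), Add(-4, -2)) = Mul(Rational(-1, 5), -6) = Rational(6, 5) ≈ 1.2000)
Function('X')(h) = Mul(-4, h)
Function('d')(q) = Mul(Rational(18, 5), q) (Function('d')(q) = Mul(Mul(q, 3), Rational(6, 5)) = Mul(Mul(3, q), Rational(6, 5)) = Mul(Rational(18, 5), q))
Function('Z')(O) = Add(2, Pow(O, 2))
Function('w')(t, D) = Add(Rational(-62, 5), Mul(-1, t)) (Function('w')(t, D) = Add(2, Mul(-1, Add(t, Mul(-1, Mul(Rational(18, 5), -4))))) = Add(2, Mul(-1, Add(t, Mul(-1, Rational(-72, 5))))) = Add(2, Mul(-1, Add(t, Rational(72, 5)))) = Add(2, Mul(-1, Add(Rational(72, 5), t))) = Add(2, Add(Rational(-72, 5), Mul(-1, t))) = Add(Rational(-62, 5), Mul(-1, t)))
Mul(Function('w')(5, 7), Add(19, Function('Z')(Function('X')(-3)))) = Mul(Add(Rational(-62, 5), Mul(-1, 5)), Add(19, Add(2, Pow(Mul(-4, -3), 2)))) = Mul(Add(Rational(-62, 5), -5), Add(19, Add(2, Pow(12, 2)))) = Mul(Rational(-87, 5), Add(19, Add(2, 144))) = Mul(Rational(-87, 5), Add(19, 146)) = Mul(Rational(-87, 5), 165) = -2871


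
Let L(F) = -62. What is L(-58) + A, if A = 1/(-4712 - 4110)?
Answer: -546965/8822 ≈ -62.000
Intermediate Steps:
A = -1/8822 (A = 1/(-8822) = -1/8822 ≈ -0.00011335)
L(-58) + A = -62 - 1/8822 = -546965/8822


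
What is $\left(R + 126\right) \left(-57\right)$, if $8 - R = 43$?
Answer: $-5187$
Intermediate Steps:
$R = -35$ ($R = 8 - 43 = -35$)
$\left(R + 126\right) \left(-57\right) = \left(-35 + 126\right) \left(-57\right) = 91 \left(-57\right) = -5187$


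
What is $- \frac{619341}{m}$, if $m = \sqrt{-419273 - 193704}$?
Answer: $\frac{619341 i \sqrt{612977}}{612977} \approx 791.06 i$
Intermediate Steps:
$m = i \sqrt{612977}$ ($m = \sqrt{-612977} = i \sqrt{612977} \approx 782.93 i$)
$- \frac{619341}{m} = - \frac{619341}{i \sqrt{612977}} = - 619341 \left(- \frac{i \sqrt{612977}}{612977}\right) = \frac{619341 i \sqrt{612977}}{612977}$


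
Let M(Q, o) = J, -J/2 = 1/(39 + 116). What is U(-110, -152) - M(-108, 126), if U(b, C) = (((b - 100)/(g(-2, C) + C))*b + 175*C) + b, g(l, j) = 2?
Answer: -4163918/155 ≈ -26864.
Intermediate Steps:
J = -2/155 (J = -2/(39 + 116) = -2/155 ≈ -0.012903)
M(Q, o) = -2/155
U(b, C) = b + 175*C + b*(-100 + b)/(2 + C) (U(b, C) = (((b - 100)/(2 + C))*b + 175*C) + b = (((-100 + b)/(2 + C))*b + 175*C) + b = (b*(-100 + b)/(2 + C) + 175*C) + b = (175*C + b*(-100 + b)/(2 + C)) + b = b + 175*C + b*(-100 + b)/(2 + C))
U(-110, -152) - M(-108, 126) = ((-110)**2 - 98*(-110) + 175*(-152)**2 + 350*(-152) - 152*(-110))/(2 - 152) - 1*(-2/155) = (12100 + 10780 + 175*23104 - 53200 + 16720)/(-150) + 2/155 = -(12100 + 10780 + 4043200 - 53200 + 16720)/150 + 2/155 = -1/150*4029600 + 2/155 = -26864 + 2/155 = -4163918/155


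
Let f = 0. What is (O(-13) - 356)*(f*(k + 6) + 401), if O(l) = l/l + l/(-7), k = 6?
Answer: -991272/7 ≈ -1.4161e+5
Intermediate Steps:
O(l) = 1 - l/7 (O(l) = 1 + l*(-⅐) = 1 - l/7)
(O(-13) - 356)*(f*(k + 6) + 401) = ((1 - ⅐*(-13)) - 356)*(0*(6 + 6) + 401) = ((1 + 13/7) - 356)*(0*12 + 401) = (20/7 - 356)*(0 + 401) = -2472/7*401 = -991272/7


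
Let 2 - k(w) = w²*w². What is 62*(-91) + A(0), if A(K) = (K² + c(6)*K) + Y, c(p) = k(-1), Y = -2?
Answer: -5644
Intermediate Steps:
k(w) = 2 - w⁴ (k(w) = 2 - w²*w² = 2 - w⁴)
c(p) = 1 (c(p) = 2 - 1*(-1)⁴ = 2 - 1*1 = 2 - 1 = 1)
A(K) = -2 + K + K² (A(K) = (K² + 1*K) - 2 = (K² + K) - 2 = (K + K²) - 2 = -2 + K + K²)
62*(-91) + A(0) = 62*(-91) + (-2 + 0 + 0²) = -5642 + (-2 + 0 + 0) = -5642 - 2 = -5644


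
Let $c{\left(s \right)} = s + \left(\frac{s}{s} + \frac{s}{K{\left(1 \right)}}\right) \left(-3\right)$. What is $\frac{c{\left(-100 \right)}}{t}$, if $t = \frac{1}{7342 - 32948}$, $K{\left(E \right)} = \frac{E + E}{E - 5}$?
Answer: $18001018$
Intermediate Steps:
$K{\left(E \right)} = \frac{2 E}{-5 + E}$
$t = - \frac{1}{25606}$ ($t = \frac{1}{-25606} = - \frac{1}{25606} \approx -3.9053 \cdot 10^{-5}$)
$c{\left(s \right)} = -3 + 7 s$ ($c{\left(s \right)} = s + \left(\frac{s}{s} + \frac{s}{2 \cdot 1 \frac{1}{-5 + 1}}\right) \left(-3\right) = s + \left(1 + \frac{s}{2 \cdot 1 \frac{1}{-4}}\right) \left(-3\right) = s + \left(1 + \frac{s}{2 \cdot 1 \left(- \frac{1}{4}\right)}\right) \left(-3\right) = s + \left(1 + \frac{s}{- \frac{1}{2}}\right) \left(-3\right) = s + \left(1 + s \left(-2\right)\right) \left(-3\right) = s + \left(1 - 2 s\right) \left(-3\right) = s + \left(-3 + 6 s\right) = -3 + 7 s$)
$\frac{c{\left(-100 \right)}}{t} = \frac{-3 + 7 \left(-100\right)}{- \frac{1}{25606}} = \left(-3 - 700\right) \left(-25606\right) = \left(-703\right) \left(-25606\right) = 18001018$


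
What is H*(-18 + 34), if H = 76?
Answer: 1216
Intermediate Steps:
H*(-18 + 34) = 76*(-18 + 34) = 76*16 = 1216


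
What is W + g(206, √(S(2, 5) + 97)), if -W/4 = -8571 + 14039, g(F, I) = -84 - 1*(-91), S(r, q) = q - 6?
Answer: -21865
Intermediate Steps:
S(r, q) = -6 + q
g(F, I) = 7 (g(F, I) = -84 + 91 = 7)
W = -21872 (W = -4*(-8571 + 14039) = -4*5468 = -21872)
W + g(206, √(S(2, 5) + 97)) = -21872 + 7 = -21865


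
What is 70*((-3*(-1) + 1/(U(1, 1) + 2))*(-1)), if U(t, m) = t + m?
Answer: -455/2 ≈ -227.50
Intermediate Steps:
U(t, m) = m + t
70*((-3*(-1) + 1/(U(1, 1) + 2))*(-1)) = 70*((-3*(-1) + 1/((1 + 1) + 2))*(-1)) = 70*((3 + 1/(2 + 2))*(-1)) = 70*((3 + 1/4)*(-1)) = 70*((3 + ¼)*(-1)) = 70*((13/4)*(-1)) = 70*(-13/4) = -455/2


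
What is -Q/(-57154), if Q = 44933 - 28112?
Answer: 16821/57154 ≈ 0.29431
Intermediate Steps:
Q = 16821
-Q/(-57154) = -1*16821/(-57154) = -16821*(-1/57154) = 16821/57154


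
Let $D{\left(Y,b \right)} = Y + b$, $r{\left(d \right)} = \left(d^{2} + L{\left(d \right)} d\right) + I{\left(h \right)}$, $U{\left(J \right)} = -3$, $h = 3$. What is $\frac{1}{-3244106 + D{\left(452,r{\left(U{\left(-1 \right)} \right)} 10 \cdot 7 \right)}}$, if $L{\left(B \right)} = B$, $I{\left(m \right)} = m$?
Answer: $- \frac{1}{3242184} \approx -3.0843 \cdot 10^{-7}$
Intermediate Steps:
$r{\left(d \right)} = 3 + 2 d^{2}$ ($r{\left(d \right)} = \left(d^{2} + d d\right) + 3 = \left(d^{2} + d^{2}\right) + 3 = 2 d^{2} + 3 = 3 + 2 d^{2}$)
$\frac{1}{-3244106 + D{\left(452,r{\left(U{\left(-1 \right)} \right)} 10 \cdot 7 \right)}} = \frac{1}{-3244106 + \left(452 + \left(3 + 2 \left(-3\right)^{2}\right) 10 \cdot 7\right)} = \frac{1}{-3244106 + \left(452 + \left(3 + 2 \cdot 9\right) 10 \cdot 7\right)} = \frac{1}{-3244106 + \left(452 + \left(3 + 18\right) 10 \cdot 7\right)} = \frac{1}{-3244106 + \left(452 + 21 \cdot 10 \cdot 7\right)} = \frac{1}{-3244106 + \left(452 + 210 \cdot 7\right)} = \frac{1}{-3244106 + \left(452 + 1470\right)} = \frac{1}{-3244106 + 1922} = \frac{1}{-3242184} = - \frac{1}{3242184}$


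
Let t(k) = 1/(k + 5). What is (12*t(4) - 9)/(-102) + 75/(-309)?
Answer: -5281/31518 ≈ -0.16756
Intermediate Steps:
t(k) = 1/(5 + k)
(12*t(4) - 9)/(-102) + 75/(-309) = (12/(5 + 4) - 9)/(-102) + 75/(-309) = (12/9 - 9)*(-1/102) + 75*(-1/309) = (12*(1/9) - 9)*(-1/102) - 25/103 = (4/3 - 9)*(-1/102) - 25/103 = -23/3*(-1/102) - 25/103 = 23/306 - 25/103 = -5281/31518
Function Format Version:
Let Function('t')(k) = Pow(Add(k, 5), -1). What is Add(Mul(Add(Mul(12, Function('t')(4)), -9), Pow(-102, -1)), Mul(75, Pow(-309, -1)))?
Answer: Rational(-5281, 31518) ≈ -0.16756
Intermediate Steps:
Function('t')(k) = Pow(Add(5, k), -1)
Add(Mul(Add(Mul(12, Function('t')(4)), -9), Pow(-102, -1)), Mul(75, Pow(-309, -1))) = Add(Mul(Add(Mul(12, Pow(Add(5, 4), -1)), -9), Pow(-102, -1)), Mul(75, Pow(-309, -1))) = Add(Mul(Add(Mul(12, Pow(9, -1)), -9), Rational(-1, 102)), Mul(75, Rational(-1, 309))) = Add(Mul(Add(Mul(12, Rational(1, 9)), -9), Rational(-1, 102)), Rational(-25, 103)) = Add(Mul(Add(Rational(4, 3), -9), Rational(-1, 102)), Rational(-25, 103)) = Add(Mul(Rational(-23, 3), Rational(-1, 102)), Rational(-25, 103)) = Add(Rational(23, 306), Rational(-25, 103)) = Rational(-5281, 31518)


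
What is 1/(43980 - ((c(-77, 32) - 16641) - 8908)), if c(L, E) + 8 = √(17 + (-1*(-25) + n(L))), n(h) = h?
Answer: 69537/4835394404 + I*√35/4835394404 ≈ 1.4381e-5 + 1.2235e-9*I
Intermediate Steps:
c(L, E) = -8 + √(42 + L) (c(L, E) = -8 + √(17 + (-1*(-25) + L)) = -8 + √(17 + (25 + L)) = -8 + √(42 + L))
1/(43980 - ((c(-77, 32) - 16641) - 8908)) = 1/(43980 - (((-8 + √(42 - 77)) - 16641) - 8908)) = 1/(43980 - (((-8 + √(-35)) - 16641) - 8908)) = 1/(43980 - (((-8 + I*√35) - 16641) - 8908)) = 1/(43980 - ((-16649 + I*√35) - 8908)) = 1/(43980 - (-25557 + I*√35)) = 1/(43980 + (25557 - I*√35)) = 1/(69537 - I*√35)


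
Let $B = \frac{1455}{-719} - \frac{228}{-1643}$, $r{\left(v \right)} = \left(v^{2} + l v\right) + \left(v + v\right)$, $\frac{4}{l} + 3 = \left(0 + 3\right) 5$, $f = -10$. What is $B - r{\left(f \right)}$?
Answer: $- \frac{278382809}{3543951} \approx -78.552$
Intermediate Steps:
$l = \frac{1}{3}$ ($l = \frac{4}{-3 + \left(0 + 3\right) 5} = \frac{4}{-3 + 3 \cdot 5} = \frac{4}{-3 + 15} = \frac{4}{12} = 4 \cdot \frac{1}{12} = \frac{1}{3} \approx 0.33333$)
$r{\left(v \right)} = v^{2} + \frac{7 v}{3}$ ($r{\left(v \right)} = \left(v^{2} + \frac{v}{3}\right) + \left(v + v\right) = \left(v^{2} + \frac{v}{3}\right) + 2 v = v^{2} + \frac{7 v}{3}$)
$B = - \frac{2226633}{1181317}$ ($B = 1455 \left(- \frac{1}{719}\right) - - \frac{228}{1643} = - \frac{1455}{719} + \frac{228}{1643} = - \frac{2226633}{1181317} \approx -1.8849$)
$B - r{\left(f \right)} = - \frac{2226633}{1181317} - \frac{1}{3} \left(-10\right) \left(7 + 3 \left(-10\right)\right) = - \frac{2226633}{1181317} - \frac{1}{3} \left(-10\right) \left(7 - 30\right) = - \frac{2226633}{1181317} - \frac{1}{3} \left(-10\right) \left(-23\right) = - \frac{2226633}{1181317} - \frac{230}{3} = - \frac{278382809}{3543951}$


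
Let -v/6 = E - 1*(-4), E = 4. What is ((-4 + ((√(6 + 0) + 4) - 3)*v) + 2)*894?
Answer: -44700 - 42912*√6 ≈ -1.4981e+5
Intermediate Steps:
v = -48 (v = -6*(4 - 1*(-4)) = -6*(4 + 4) = -6*8 = -48)
((-4 + ((√(6 + 0) + 4) - 3)*v) + 2)*894 = ((-4 + ((√(6 + 0) + 4) - 3)*(-48)) + 2)*894 = ((-4 + ((√6 + 4) - 3)*(-48)) + 2)*894 = ((-4 + ((4 + √6) - 3)*(-48)) + 2)*894 = ((-4 + (1 + √6)*(-48)) + 2)*894 = ((-4 + (-48 - 48*√6)) + 2)*894 = ((-52 - 48*√6) + 2)*894 = (-50 - 48*√6)*894 = -44700 - 42912*√6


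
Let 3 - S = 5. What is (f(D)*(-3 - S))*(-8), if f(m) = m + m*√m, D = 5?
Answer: 40 + 40*√5 ≈ 129.44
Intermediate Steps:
S = -2 (S = 3 - 1*5 = 3 - 5 = -2)
f(m) = m + m^(3/2)
(f(D)*(-3 - S))*(-8) = ((5 + 5^(3/2))*(-3 - 1*(-2)))*(-8) = ((5 + 5*√5)*(-3 + 2))*(-8) = ((5 + 5*√5)*(-1))*(-8) = (-5 - 5*√5)*(-8) = 40 + 40*√5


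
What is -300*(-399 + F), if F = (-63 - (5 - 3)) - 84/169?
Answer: 23550000/169 ≈ 1.3935e+5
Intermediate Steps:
F = -11069/169 (F = (-63 - 1*2) - 84*1/169 = (-63 - 2) - 84/169 = -65 - 84/169 = -11069/169 ≈ -65.497)
-300*(-399 + F) = -300*(-399 - 11069/169) = -300*(-78500/169) = 23550000/169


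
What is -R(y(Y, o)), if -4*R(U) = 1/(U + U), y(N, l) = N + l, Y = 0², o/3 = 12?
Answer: 1/288 ≈ 0.0034722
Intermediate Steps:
o = 36 (o = 3*12 = 36)
Y = 0
R(U) = -1/(8*U) (R(U) = -1/(4*(U + U)) = -1/(2*U)/4 = -1/(8*U))
-R(y(Y, o)) = -(-1)/(8*(0 + 36)) = -(-1)/(8*36) = -1*(-1/288) = 1/288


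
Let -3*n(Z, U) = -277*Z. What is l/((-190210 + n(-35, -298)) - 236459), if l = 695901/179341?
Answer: -2087703/231296446382 ≈ -9.0261e-6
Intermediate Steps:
n(Z, U) = 277*Z/3 (n(Z, U) = -(-277)*Z/3 = 277*Z/3)
l = 695901/179341 (l = 695901*(1/179341) = 695901/179341 ≈ 3.8803)
l/((-190210 + n(-35, -298)) - 236459) = 695901/(179341*((-190210 + (277/3)*(-35)) - 236459)) = 695901/(179341*((-190210 - 9695/3) - 236459)) = 695901/(179341*(-580325/3 - 236459)) = 695901/(179341*(-1289702/3)) = (695901/179341)*(-3/1289702) = -2087703/231296446382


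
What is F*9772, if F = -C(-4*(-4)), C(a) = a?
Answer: -156352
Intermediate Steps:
F = -16 (F = -(-4)*(-4) = -1*16 = -16)
F*9772 = -16*9772 = -156352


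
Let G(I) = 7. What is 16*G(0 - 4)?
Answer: 112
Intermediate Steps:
16*G(0 - 4) = 16*7 = 112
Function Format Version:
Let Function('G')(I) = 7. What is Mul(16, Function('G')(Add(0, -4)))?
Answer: 112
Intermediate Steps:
Mul(16, Function('G')(Add(0, -4))) = Mul(16, 7) = 112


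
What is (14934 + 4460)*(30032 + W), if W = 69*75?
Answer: 682804558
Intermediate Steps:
W = 5175
(14934 + 4460)*(30032 + W) = (14934 + 4460)*(30032 + 5175) = 19394*35207 = 682804558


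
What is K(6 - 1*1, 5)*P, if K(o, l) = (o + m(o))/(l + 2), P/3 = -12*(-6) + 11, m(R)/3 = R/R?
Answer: 1992/7 ≈ 284.57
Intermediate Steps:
m(R) = 3 (m(R) = 3*(R/R) = 3*1 = 3)
P = 249 (P = 3*(-12*(-6) + 11) = 3*(72 + 11) = 3*83 = 249)
K(o, l) = (3 + o)/(2 + l) (K(o, l) = (o + 3)/(l + 2) = (3 + o)/(2 + l))
K(6 - 1*1, 5)*P = ((3 + (6 - 1*1))/(2 + 5))*249 = ((3 + (6 - 1))/7)*249 = ((3 + 5)/7)*249 = ((⅐)*8)*249 = (8/7)*249 = 1992/7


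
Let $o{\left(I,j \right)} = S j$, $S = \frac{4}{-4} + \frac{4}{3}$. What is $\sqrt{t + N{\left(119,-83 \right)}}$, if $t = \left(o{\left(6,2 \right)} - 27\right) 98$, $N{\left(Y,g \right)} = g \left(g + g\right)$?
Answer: $\frac{2 \sqrt{25194}}{3} \approx 105.82$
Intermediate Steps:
$S = \frac{1}{3}$ ($S = 4 \left(- \frac{1}{4}\right) + 4 \cdot \frac{1}{3} = -1 + \frac{4}{3} = \frac{1}{3} \approx 0.33333$)
$o{\left(I,j \right)} = \frac{j}{3}$
$N{\left(Y,g \right)} = 2 g^{2}$ ($N{\left(Y,g \right)} = g 2 g = 2 g^{2}$)
$t = - \frac{7742}{3}$ ($t = \left(\frac{1}{3} \cdot 2 - 27\right) 98 = \left(\frac{2}{3} - 27\right) 98 = \left(- \frac{79}{3}\right) 98 = - \frac{7742}{3} \approx -2580.7$)
$\sqrt{t + N{\left(119,-83 \right)}} = \sqrt{- \frac{7742}{3} + 2 \left(-83\right)^{2}} = \sqrt{- \frac{7742}{3} + 2 \cdot 6889} = \sqrt{- \frac{7742}{3} + 13778} = \sqrt{\frac{33592}{3}} = \frac{2 \sqrt{25194}}{3}$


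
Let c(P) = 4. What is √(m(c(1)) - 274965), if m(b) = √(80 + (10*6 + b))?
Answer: I*√274953 ≈ 524.36*I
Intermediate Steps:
m(b) = √(140 + b) (m(b) = √(80 + (60 + b)) = √(140 + b))
√(m(c(1)) - 274965) = √(√(140 + 4) - 274965) = √(√144 - 274965) = √(12 - 274965) = √(-274953) = I*√274953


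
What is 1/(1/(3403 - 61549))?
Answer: -58146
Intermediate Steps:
1/(1/(3403 - 61549)) = 1/(1/(-58146)) = 1/(-1/58146) = -58146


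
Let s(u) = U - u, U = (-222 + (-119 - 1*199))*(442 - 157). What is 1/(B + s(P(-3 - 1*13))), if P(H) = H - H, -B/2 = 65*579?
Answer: -1/229170 ≈ -4.3636e-6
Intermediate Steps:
B = -75270 (B = -130*579 = -2*37635 = -75270)
U = -153900 (U = (-222 + (-119 - 199))*285 = (-222 - 318)*285 = -540*285 = -153900)
P(H) = 0
s(u) = -153900 - u
1/(B + s(P(-3 - 1*13))) = 1/(-75270 + (-153900 - 1*0)) = 1/(-75270 + (-153900 + 0)) = 1/(-75270 - 153900) = 1/(-229170) = -1/229170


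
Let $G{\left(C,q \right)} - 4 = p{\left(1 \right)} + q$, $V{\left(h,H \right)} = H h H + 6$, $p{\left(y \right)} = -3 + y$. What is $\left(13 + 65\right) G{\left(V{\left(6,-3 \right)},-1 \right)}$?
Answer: $78$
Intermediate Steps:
$V{\left(h,H \right)} = 6 + h H^{2}$ ($V{\left(h,H \right)} = h H^{2} + 6 = 6 + h H^{2}$)
$G{\left(C,q \right)} = 2 + q$ ($G{\left(C,q \right)} = 4 + \left(\left(-3 + 1\right) + q\right) = 4 + \left(-2 + q\right) = 2 + q$)
$\left(13 + 65\right) G{\left(V{\left(6,-3 \right)},-1 \right)} = \left(13 + 65\right) \left(2 - 1\right) = 78 \cdot 1 = 78$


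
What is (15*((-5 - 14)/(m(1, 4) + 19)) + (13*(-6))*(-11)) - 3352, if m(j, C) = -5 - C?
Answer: -5045/2 ≈ -2522.5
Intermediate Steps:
(15*((-5 - 14)/(m(1, 4) + 19)) + (13*(-6))*(-11)) - 3352 = (15*((-5 - 14)/((-5 - 1*4) + 19)) + (13*(-6))*(-11)) - 3352 = (15*(-19/((-5 - 4) + 19)) - 78*(-11)) - 3352 = (15*(-19/(-9 + 19)) + 858) - 3352 = (15*(-19/10) + 858) - 3352 = (-57/2 + 858) - 3352 = 1659/2 - 3352 = -5045/2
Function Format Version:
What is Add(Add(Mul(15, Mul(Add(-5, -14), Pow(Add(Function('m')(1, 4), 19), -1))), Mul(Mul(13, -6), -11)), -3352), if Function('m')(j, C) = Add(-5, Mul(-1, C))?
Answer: Rational(-5045, 2) ≈ -2522.5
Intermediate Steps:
Add(Add(Mul(15, Mul(Add(-5, -14), Pow(Add(Function('m')(1, 4), 19), -1))), Mul(Mul(13, -6), -11)), -3352) = Add(Add(Mul(15, Mul(Add(-5, -14), Pow(Add(Add(-5, Mul(-1, 4)), 19), -1))), Mul(Mul(13, -6), -11)), -3352) = Add(Add(Mul(15, Mul(-19, Pow(Add(Add(-5, -4), 19), -1))), Mul(-78, -11)), -3352) = Add(Add(Mul(15, Mul(-19, Pow(Add(-9, 19), -1))), 858), -3352) = Add(Add(Mul(15, Mul(-19, Pow(10, -1))), 858), -3352) = Add(Add(Mul(15, Mul(-19, Rational(1, 10))), 858), -3352) = Add(Add(Mul(15, Rational(-19, 10)), 858), -3352) = Add(Add(Rational(-57, 2), 858), -3352) = Add(Rational(1659, 2), -3352) = Rational(-5045, 2)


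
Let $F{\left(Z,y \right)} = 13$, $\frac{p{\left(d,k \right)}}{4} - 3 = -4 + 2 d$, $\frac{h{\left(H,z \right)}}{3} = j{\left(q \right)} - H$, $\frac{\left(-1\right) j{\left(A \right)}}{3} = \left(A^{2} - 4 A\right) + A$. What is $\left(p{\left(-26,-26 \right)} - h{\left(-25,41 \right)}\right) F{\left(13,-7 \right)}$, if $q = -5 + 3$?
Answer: $-2561$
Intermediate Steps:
$q = -2$
$j{\left(A \right)} = - 3 A^{2} + 9 A$ ($j{\left(A \right)} = - 3 \left(\left(A^{2} - 4 A\right) + A\right) = - 3 \left(A^{2} - 3 A\right) = - 3 A^{2} + 9 A$)
$h{\left(H,z \right)} = -90 - 3 H$ ($h{\left(H,z \right)} = 3 \left(3 \left(-2\right) \left(3 - -2\right) - H\right) = 3 \left(3 \left(-2\right) \left(3 + 2\right) - H\right) = 3 \left(3 \left(-2\right) 5 - H\right) = 3 \left(-30 - H\right) = -90 - 3 H$)
$p{\left(d,k \right)} = -4 + 8 d$ ($p{\left(d,k \right)} = 12 + 4 \left(-4 + 2 d\right) = 12 + \left(-16 + 8 d\right) = -4 + 8 d$)
$\left(p{\left(-26,-26 \right)} - h{\left(-25,41 \right)}\right) F{\left(13,-7 \right)} = \left(\left(-4 + 8 \left(-26\right)\right) - \left(-90 - -75\right)\right) 13 = \left(\left(-4 - 208\right) - \left(-90 + 75\right)\right) 13 = \left(-212 - -15\right) 13 = \left(-212 + 15\right) 13 = \left(-197\right) 13 = -2561$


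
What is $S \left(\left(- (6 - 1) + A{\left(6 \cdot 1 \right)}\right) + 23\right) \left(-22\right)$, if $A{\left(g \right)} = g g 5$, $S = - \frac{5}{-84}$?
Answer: $- \frac{1815}{7} \approx -259.29$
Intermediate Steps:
$S = \frac{5}{84}$ ($S = \left(-5\right) \left(- \frac{1}{84}\right) = \frac{5}{84} \approx 0.059524$)
$A{\left(g \right)} = 5 g^{2}$ ($A{\left(g \right)} = g^{2} \cdot 5 = 5 g^{2}$)
$S \left(\left(- (6 - 1) + A{\left(6 \cdot 1 \right)}\right) + 23\right) \left(-22\right) = \frac{5 \left(\left(- (6 - 1) + 5 \left(6 \cdot 1\right)^{2}\right) + 23\right)}{84} \left(-22\right) = \frac{5 \left(\left(\left(-1\right) 5 + 5 \cdot 6^{2}\right) + 23\right)}{84} \left(-22\right) = \frac{5 \left(\left(-5 + 5 \cdot 36\right) + 23\right)}{84} \left(-22\right) = \frac{5 \left(\left(-5 + 180\right) + 23\right)}{84} \left(-22\right) = \frac{5 \left(175 + 23\right)}{84} \left(-22\right) = \frac{5}{84} \cdot 198 \left(-22\right) = \frac{165}{14} \left(-22\right) = - \frac{1815}{7}$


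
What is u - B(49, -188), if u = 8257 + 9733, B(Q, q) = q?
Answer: 18178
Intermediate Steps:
u = 17990
u - B(49, -188) = 17990 - 1*(-188) = 17990 + 188 = 18178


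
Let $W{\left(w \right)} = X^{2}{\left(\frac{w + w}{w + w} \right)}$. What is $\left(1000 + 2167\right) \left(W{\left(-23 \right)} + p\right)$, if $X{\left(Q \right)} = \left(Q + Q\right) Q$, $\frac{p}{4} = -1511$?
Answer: $-19128680$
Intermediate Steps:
$p = -6044$ ($p = 4 \left(-1511\right) = -6044$)
$X{\left(Q \right)} = 2 Q^{2}$ ($X{\left(Q \right)} = 2 Q Q = 2 Q^{2}$)
$W{\left(w \right)} = 4$ ($W{\left(w \right)} = \left(2 \left(\frac{w + w}{w + w}\right)^{2}\right)^{2} = \left(2 \left(\frac{2 w}{2 w}\right)^{2}\right)^{2} = \left(2 \left(2 w \frac{1}{2 w}\right)^{2}\right)^{2} = \left(2 \cdot 1^{2}\right)^{2} = \left(2 \cdot 1\right)^{2} = 2^{2} = 4$)
$\left(1000 + 2167\right) \left(W{\left(-23 \right)} + p\right) = \left(1000 + 2167\right) \left(4 - 6044\right) = 3167 \left(-6040\right) = -19128680$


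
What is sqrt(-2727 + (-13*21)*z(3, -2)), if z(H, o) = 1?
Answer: 10*I*sqrt(30) ≈ 54.772*I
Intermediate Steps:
sqrt(-2727 + (-13*21)*z(3, -2)) = sqrt(-2727 - 13*21*1) = sqrt(-2727 - 273*1) = sqrt(-2727 - 273) = sqrt(-3000) = 10*I*sqrt(30)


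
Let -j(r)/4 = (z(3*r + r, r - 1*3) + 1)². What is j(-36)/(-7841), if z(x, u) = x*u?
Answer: 126202756/7841 ≈ 16095.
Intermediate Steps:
z(x, u) = u*x
j(r) = -4*(1 + 4*r*(-3 + r))² (j(r) = -4*((r - 1*3)*(3*r + r) + 1)² = -4*((r - 3)*(4*r) + 1)² = -4*((-3 + r)*(4*r) + 1)² = -4*(4*r*(-3 + r) + 1)² = -4*(1 + 4*r*(-3 + r))²)
j(-36)/(-7841) = -4*(1 + 4*(-36)*(-3 - 36))²/(-7841) = -4*(1 + 4*(-36)*(-39))²*(-1/7841) = -4*(1 + 5616)²*(-1/7841) = -4*5617²*(-1/7841) = -4*31550689*(-1/7841) = -126202756*(-1/7841) = 126202756/7841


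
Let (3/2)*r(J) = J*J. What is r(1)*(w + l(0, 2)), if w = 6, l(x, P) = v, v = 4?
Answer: 20/3 ≈ 6.6667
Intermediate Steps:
l(x, P) = 4
r(J) = 2*J**2/3 (r(J) = 2*(J*J)/3 = 2*J**2/3)
r(1)*(w + l(0, 2)) = ((2/3)*1**2)*(6 + 4) = ((2/3)*1)*10 = (2/3)*10 = 20/3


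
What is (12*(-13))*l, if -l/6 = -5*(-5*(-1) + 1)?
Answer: -28080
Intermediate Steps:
l = 180 (l = -(-30)*(-5*(-1) + 1) = -(-30)*(5 + 1) = -(-30)*6 = -6*(-30) = 180)
(12*(-13))*l = (12*(-13))*180 = -156*180 = -28080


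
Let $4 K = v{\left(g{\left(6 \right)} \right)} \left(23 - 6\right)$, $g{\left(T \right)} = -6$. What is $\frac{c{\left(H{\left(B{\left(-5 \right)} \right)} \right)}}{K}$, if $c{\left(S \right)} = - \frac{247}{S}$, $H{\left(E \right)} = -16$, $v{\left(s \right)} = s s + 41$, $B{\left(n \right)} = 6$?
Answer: $\frac{247}{5236} \approx 0.047173$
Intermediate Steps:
$v{\left(s \right)} = 41 + s^{2}$ ($v{\left(s \right)} = s^{2} + 41 = 41 + s^{2}$)
$K = \frac{1309}{4}$ ($K = \frac{\left(41 + \left(-6\right)^{2}\right) \left(23 - 6\right)}{4} = \frac{\left(41 + 36\right) 17}{4} = \frac{77 \cdot 17}{4} = \frac{1}{4} \cdot 1309 = \frac{1309}{4} \approx 327.25$)
$\frac{c{\left(H{\left(B{\left(-5 \right)} \right)} \right)}}{K} = \frac{\left(-247\right) \frac{1}{-16}}{\frac{1309}{4}} = \left(-247\right) \left(- \frac{1}{16}\right) \frac{4}{1309} = \frac{247}{16} \cdot \frac{4}{1309} = \frac{247}{5236}$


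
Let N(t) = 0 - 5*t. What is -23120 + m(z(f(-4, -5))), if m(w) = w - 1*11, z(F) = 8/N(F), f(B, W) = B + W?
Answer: -1040887/45 ≈ -23131.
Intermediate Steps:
N(t) = -5*t
z(F) = -8/(5*F) (z(F) = 8/((-5*F)) = 8*(-1/(5*F)) = -8/(5*F))
m(w) = -11 + w (m(w) = w - 11 = -11 + w)
-23120 + m(z(f(-4, -5))) = -23120 + (-11 - 8/(5*(-4 - 5))) = -23120 + (-11 - 8/5/(-9)) = -23120 + (-11 - 8/5*(-⅑)) = -23120 + (-11 + 8/45) = -23120 - 487/45 = -1040887/45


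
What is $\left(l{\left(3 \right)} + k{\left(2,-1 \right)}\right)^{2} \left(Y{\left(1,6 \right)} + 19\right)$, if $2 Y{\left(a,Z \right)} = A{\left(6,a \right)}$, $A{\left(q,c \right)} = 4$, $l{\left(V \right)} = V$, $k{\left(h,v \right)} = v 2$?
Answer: $21$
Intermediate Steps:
$k{\left(h,v \right)} = 2 v$
$Y{\left(a,Z \right)} = 2$ ($Y{\left(a,Z \right)} = \frac{1}{2} \cdot 4 = 2$)
$\left(l{\left(3 \right)} + k{\left(2,-1 \right)}\right)^{2} \left(Y{\left(1,6 \right)} + 19\right) = \left(3 + 2 \left(-1\right)\right)^{2} \left(2 + 19\right) = \left(3 - 2\right)^{2} \cdot 21 = 1^{2} \cdot 21 = 1 \cdot 21 = 21$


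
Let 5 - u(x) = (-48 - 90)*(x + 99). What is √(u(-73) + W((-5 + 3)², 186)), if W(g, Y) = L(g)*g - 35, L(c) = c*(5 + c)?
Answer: √3702 ≈ 60.844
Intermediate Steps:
u(x) = 13667 + 138*x (u(x) = 5 - (-48 - 90)*(x + 99) = 5 - (-138)*(99 + x) = 5 - (-13662 - 138*x) = 5 + (13662 + 138*x) = 13667 + 138*x)
W(g, Y) = -35 + g²*(5 + g) (W(g, Y) = (g*(5 + g))*g - 35 = g²*(5 + g) - 35 = -35 + g²*(5 + g))
√(u(-73) + W((-5 + 3)², 186)) = √((13667 + 138*(-73)) + (-35 + ((-5 + 3)²)²*(5 + (-5 + 3)²))) = √((13667 - 10074) + (-35 + ((-2)²)²*(5 + (-2)²))) = √(3593 + (-35 + 4²*(5 + 4))) = √(3593 + (-35 + 16*9)) = √(3593 + (-35 + 144)) = √(3593 + 109) = √3702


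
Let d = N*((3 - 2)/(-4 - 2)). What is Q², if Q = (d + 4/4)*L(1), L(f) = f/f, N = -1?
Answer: 49/36 ≈ 1.3611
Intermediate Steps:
L(f) = 1
d = ⅙ (d = -(3 - 2)/(-4 - 2) = -1/(-6) = -(-1)/6 = -1*(-⅙) = ⅙ ≈ 0.16667)
Q = 7/6 (Q = (⅙ + 4/4)*1 = (⅙ + 4*(¼))*1 = (⅙ + 1)*1 = (7/6)*1 = 7/6 ≈ 1.1667)
Q² = (7/6)² = 49/36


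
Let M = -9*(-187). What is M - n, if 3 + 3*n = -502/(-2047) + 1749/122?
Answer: 1258014721/749202 ≈ 1679.1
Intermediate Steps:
n = 2892245/749202 (n = -1 + (-502/(-2047) + 1749/122)/3 = -1 + (-502*(-1/2047) + 1749*(1/122))/3 = -1 + (502/2047 + 1749/122)/3 = -1 + (1/3)*(3641447/249734) = -1 + 3641447/749202 = 2892245/749202 ≈ 3.8604)
M = 1683
M - n = 1683 - 1*2892245/749202 = 1683 - 2892245/749202 = 1258014721/749202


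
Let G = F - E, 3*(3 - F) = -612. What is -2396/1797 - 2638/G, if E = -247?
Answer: -4865/681 ≈ -7.1439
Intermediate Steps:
F = 207 (F = 3 - ⅓*(-612) = 3 + 204 = 207)
G = 454 (G = 207 - 1*(-247) = 207 + 247 = 454)
-2396/1797 - 2638/G = -2396/1797 - 2638/454 = -2396*1/1797 - 2638*1/454 = -4/3 - 1319/227 = -4865/681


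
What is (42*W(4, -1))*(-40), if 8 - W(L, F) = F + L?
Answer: -8400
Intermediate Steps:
W(L, F) = 8 - F - L (W(L, F) = 8 - (F + L) = 8 + (-F - L) = 8 - F - L)
(42*W(4, -1))*(-40) = (42*(8 - 1*(-1) - 1*4))*(-40) = (42*(8 + 1 - 4))*(-40) = (42*5)*(-40) = 210*(-40) = -8400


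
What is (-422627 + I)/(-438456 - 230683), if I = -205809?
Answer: 628436/669139 ≈ 0.93917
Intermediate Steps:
(-422627 + I)/(-438456 - 230683) = (-422627 - 205809)/(-438456 - 230683) = -628436/(-669139) = -628436*(-1/669139) = 628436/669139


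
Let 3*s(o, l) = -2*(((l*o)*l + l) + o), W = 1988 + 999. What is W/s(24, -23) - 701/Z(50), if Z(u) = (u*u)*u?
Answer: -568963097/1587125000 ≈ -0.35849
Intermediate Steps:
W = 2987
Z(u) = u**3 (Z(u) = u**2*u = u**3)
s(o, l) = -2*l/3 - 2*o/3 - 2*o*l**2/3 (s(o, l) = (-2*(((l*o)*l + l) + o))/3 = (-2*((o*l**2 + l) + o))/3 = (-2*((l + o*l**2) + o))/3 = (-2*(l + o + o*l**2))/3 = (-2*l - 2*o - 2*o*l**2)/3 = -2*l/3 - 2*o/3 - 2*o*l**2/3)
W/s(24, -23) - 701/Z(50) = 2987/(-2/3*(-23) - 2/3*24 - 2/3*24*(-23)**2) - 701/(50**3) = 2987/(46/3 - 16 - 2/3*24*529) - 701/125000 = 2987/(46/3 - 16 - 8464) - 701*1/125000 = 2987/(-25394/3) - 701/125000 = 2987*(-3/25394) - 701/125000 = -8961/25394 - 701/125000 = -568963097/1587125000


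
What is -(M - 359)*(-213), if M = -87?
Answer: -94998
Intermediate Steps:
-(M - 359)*(-213) = -(-87 - 359)*(-213) = -(-446)*(-213) = -1*94998 = -94998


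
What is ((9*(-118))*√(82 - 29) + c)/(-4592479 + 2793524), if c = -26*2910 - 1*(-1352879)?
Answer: -1277219/1798955 + 1062*√53/1798955 ≈ -0.70568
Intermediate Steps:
c = 1277219 (c = -75660 + 1352879 = 1277219)
((9*(-118))*√(82 - 29) + c)/(-4592479 + 2793524) = ((9*(-118))*√(82 - 29) + 1277219)/(-4592479 + 2793524) = (-1062*√53 + 1277219)/(-1798955) = (1277219 - 1062*√53)*(-1/1798955) = -1277219/1798955 + 1062*√53/1798955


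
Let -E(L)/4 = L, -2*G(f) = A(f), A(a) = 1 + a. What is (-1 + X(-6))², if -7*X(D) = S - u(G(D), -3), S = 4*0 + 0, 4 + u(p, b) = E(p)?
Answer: 9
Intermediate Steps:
G(f) = -½ - f/2 (G(f) = -(1 + f)/2 = -½ - f/2)
E(L) = -4*L
u(p, b) = -4 - 4*p
S = 0 (S = 0 + 0 = 0)
X(D) = -2/7 + 2*D/7 (X(D) = -(0 - (-4 - 4*(-½ - D/2)))/7 = -(0 - (-4 + (2 + 2*D)))/7 = -(0 - (-2 + 2*D))/7 = -(0 + (2 - 2*D))/7 = -(2 - 2*D)/7 = -2/7 + 2*D/7)
(-1 + X(-6))² = (-1 + (-2/7 + (2/7)*(-6)))² = (-1 + (-2/7 - 12/7))² = (-1 - 2)² = (-3)² = 9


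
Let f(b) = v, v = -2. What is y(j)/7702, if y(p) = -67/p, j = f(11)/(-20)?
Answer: -335/3851 ≈ -0.086990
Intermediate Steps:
f(b) = -2
j = 1/10 (j = -2/(-20) = -2*(-1/20) = 1/10 ≈ 0.10000)
y(j)/7702 = -67/1/10/7702 = -67*10*(1/7702) = -670*1/7702 = -335/3851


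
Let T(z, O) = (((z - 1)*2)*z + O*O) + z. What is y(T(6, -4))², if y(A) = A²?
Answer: 45212176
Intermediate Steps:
T(z, O) = z + O² + z*(-2 + 2*z) (T(z, O) = (((-1 + z)*2)*z + O²) + z = ((-2 + 2*z)*z + O²) + z = (z*(-2 + 2*z) + O²) + z = (O² + z*(-2 + 2*z)) + z = z + O² + z*(-2 + 2*z))
y(T(6, -4))² = (((-4)² - 1*6 + 2*6²)²)² = ((16 - 6 + 2*36)²)² = ((16 - 6 + 72)²)² = (82²)² = 6724² = 45212176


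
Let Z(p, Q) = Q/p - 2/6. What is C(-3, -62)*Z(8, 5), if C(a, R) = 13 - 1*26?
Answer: -91/24 ≈ -3.7917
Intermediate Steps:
C(a, R) = -13 (C(a, R) = 13 - 26 = -13)
Z(p, Q) = -⅓ + Q/p (Z(p, Q) = Q/p - 2*⅙ = Q/p - ⅓ = -⅓ + Q/p)
C(-3, -62)*Z(8, 5) = -13*(5 - ⅓*8)/8 = -13*(5 - 8/3)/8 = -13*7/(8*3) = -13*7/24 = -91/24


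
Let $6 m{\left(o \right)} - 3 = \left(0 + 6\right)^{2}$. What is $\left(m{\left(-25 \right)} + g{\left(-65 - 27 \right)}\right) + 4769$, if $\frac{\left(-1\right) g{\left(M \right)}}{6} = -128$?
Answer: $\frac{11087}{2} \approx 5543.5$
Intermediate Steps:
$g{\left(M \right)} = 768$ ($g{\left(M \right)} = \left(-6\right) \left(-128\right) = 768$)
$m{\left(o \right)} = \frac{13}{2}$ ($m{\left(o \right)} = \frac{1}{2} + \frac{\left(0 + 6\right)^{2}}{6} = \frac{1}{2} + \frac{6^{2}}{6} = \frac{1}{2} + \frac{1}{6} \cdot 36 = \frac{1}{2} + 6 = \frac{13}{2}$)
$\left(m{\left(-25 \right)} + g{\left(-65 - 27 \right)}\right) + 4769 = \left(\frac{13}{2} + 768\right) + 4769 = \frac{1549}{2} + 4769 = \frac{11087}{2}$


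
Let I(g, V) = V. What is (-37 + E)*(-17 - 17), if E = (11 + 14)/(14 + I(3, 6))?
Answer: 2431/2 ≈ 1215.5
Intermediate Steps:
E = 5/4 (E = (11 + 14)/(14 + 6) = 25/20 = 25*(1/20) = 5/4 ≈ 1.2500)
(-37 + E)*(-17 - 17) = (-37 + 5/4)*(-17 - 17) = -143/4*(-34) = 2431/2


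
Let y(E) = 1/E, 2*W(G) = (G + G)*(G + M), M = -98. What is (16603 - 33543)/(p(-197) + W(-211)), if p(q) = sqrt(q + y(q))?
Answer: -217580798820/837429230207 + 16940*I*sqrt(7645570)/837429230207 ≈ -0.25982 + 5.5933e-5*I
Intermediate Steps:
W(G) = G*(-98 + G) (W(G) = ((G + G)*(G - 98))/2 = ((2*G)*(-98 + G))/2 = (2*G*(-98 + G))/2 = G*(-98 + G))
p(q) = sqrt(q + 1/q)
(16603 - 33543)/(p(-197) + W(-211)) = (16603 - 33543)/(sqrt(-197 + 1/(-197)) - 211*(-98 - 211)) = -16940/(sqrt(-197 - 1/197) - 211*(-309)) = -16940/(sqrt(-38810/197) + 65199) = -16940/(I*sqrt(7645570)/197 + 65199) = -16940/(65199 + I*sqrt(7645570)/197)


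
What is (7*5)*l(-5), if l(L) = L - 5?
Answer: -350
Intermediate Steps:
l(L) = -5 + L
(7*5)*l(-5) = (7*5)*(-5 - 5) = 35*(-10) = -350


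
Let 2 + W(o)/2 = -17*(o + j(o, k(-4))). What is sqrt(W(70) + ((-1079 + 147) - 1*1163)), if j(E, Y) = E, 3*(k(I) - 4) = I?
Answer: 19*I*sqrt(19) ≈ 82.819*I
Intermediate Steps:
k(I) = 4 + I/3
W(o) = -4 - 68*o (W(o) = -4 + 2*(-17*(o + o)) = -4 + 2*(-34*o) = -4 - 68*o)
sqrt(W(70) + ((-1079 + 147) - 1*1163)) = sqrt((-4 - 68*70) + ((-1079 + 147) - 1*1163)) = sqrt((-4 - 4760) + (-932 - 1163)) = sqrt(-4764 - 2095) = sqrt(-6859) = 19*I*sqrt(19)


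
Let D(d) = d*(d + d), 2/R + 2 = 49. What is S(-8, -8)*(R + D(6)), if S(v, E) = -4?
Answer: -13544/47 ≈ -288.17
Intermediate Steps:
R = 2/47 (R = 2/(-2 + 49) = 2/47 ≈ 0.042553)
D(d) = 2*d² (D(d) = d*(2*d) = 2*d²)
S(-8, -8)*(R + D(6)) = -4*(2/47 + 2*6²) = -4*(2/47 + 2*36) = -4*(2/47 + 72) = -4*3386/47 = -13544/47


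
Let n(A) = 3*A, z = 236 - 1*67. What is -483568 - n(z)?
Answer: -484075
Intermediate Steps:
z = 169 (z = 236 - 67 = 169)
-483568 - n(z) = -483568 - 3*169 = -483568 - 1*507 = -483568 - 507 = -484075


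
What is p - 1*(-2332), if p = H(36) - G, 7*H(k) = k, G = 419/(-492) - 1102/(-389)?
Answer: 3128453329/1339716 ≈ 2335.2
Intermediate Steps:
G = 379193/191388 (G = 419*(-1/492) - 1102*(-1/389) = -419/492 + 1102/389 = 379193/191388 ≈ 1.9813)
H(k) = k/7
p = 4235617/1339716 (p = (⅐)*36 - 1*379193/191388 = 36/7 - 379193/191388 = 4235617/1339716 ≈ 3.1616)
p - 1*(-2332) = 4235617/1339716 - 1*(-2332) = 4235617/1339716 + 2332 = 3128453329/1339716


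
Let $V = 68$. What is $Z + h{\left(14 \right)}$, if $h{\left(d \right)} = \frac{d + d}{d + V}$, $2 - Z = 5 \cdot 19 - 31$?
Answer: $- \frac{2528}{41} \approx -61.659$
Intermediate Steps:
$Z = -62$ ($Z = 2 - \left(5 \cdot 19 - 31\right) = 2 - \left(95 - 31\right) = 2 - 64 = -62$)
$h{\left(d \right)} = \frac{2 d}{68 + d}$ ($h{\left(d \right)} = \frac{d + d}{d + 68} = \frac{2 d}{68 + d}$)
$Z + h{\left(14 \right)} = -62 + 2 \cdot 14 \frac{1}{68 + 14} = -62 + 2 \cdot 14 \cdot \frac{1}{82} = -62 + \frac{14}{41} = - \frac{2528}{41}$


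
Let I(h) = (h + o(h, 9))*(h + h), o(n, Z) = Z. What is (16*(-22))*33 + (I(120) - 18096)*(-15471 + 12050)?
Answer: -44019360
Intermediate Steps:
I(h) = 2*h*(9 + h) (I(h) = (h + 9)*(h + h) = (9 + h)*(2*h) = 2*h*(9 + h))
(16*(-22))*33 + (I(120) - 18096)*(-15471 + 12050) = (16*(-22))*33 + (2*120*(9 + 120) - 18096)*(-15471 + 12050) = -352*33 + (2*120*129 - 18096)*(-3421) = -11616 + (30960 - 18096)*(-3421) = -11616 + 12864*(-3421) = -11616 - 44007744 = -44019360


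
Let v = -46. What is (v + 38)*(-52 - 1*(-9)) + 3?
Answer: 347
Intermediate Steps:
(v + 38)*(-52 - 1*(-9)) + 3 = (-46 + 38)*(-52 - 1*(-9)) + 3 = -8*(-52 + 9) + 3 = -8*(-43) + 3 = 344 + 3 = 347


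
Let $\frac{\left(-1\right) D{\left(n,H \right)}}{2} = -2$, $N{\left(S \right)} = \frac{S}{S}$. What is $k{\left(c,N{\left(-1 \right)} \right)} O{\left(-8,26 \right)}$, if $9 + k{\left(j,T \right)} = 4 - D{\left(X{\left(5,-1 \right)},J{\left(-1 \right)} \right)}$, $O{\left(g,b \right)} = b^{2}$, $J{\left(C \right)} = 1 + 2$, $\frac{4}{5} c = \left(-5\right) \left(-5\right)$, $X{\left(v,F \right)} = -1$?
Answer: $-6084$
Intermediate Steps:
$N{\left(S \right)} = 1$
$c = \frac{125}{4}$ ($c = \frac{5 \left(\left(-5\right) \left(-5\right)\right)}{4} = \frac{5}{4} \cdot 25 = \frac{125}{4} \approx 31.25$)
$J{\left(C \right)} = 3$
$D{\left(n,H \right)} = 4$ ($D{\left(n,H \right)} = \left(-2\right) \left(-2\right) = 4$)
$k{\left(j,T \right)} = -9$ ($k{\left(j,T \right)} = -9 + \left(4 - 4\right) = -9 + 0 = -9$)
$k{\left(c,N{\left(-1 \right)} \right)} O{\left(-8,26 \right)} = - 9 \cdot 26^{2} = \left(-9\right) 676 = -6084$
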